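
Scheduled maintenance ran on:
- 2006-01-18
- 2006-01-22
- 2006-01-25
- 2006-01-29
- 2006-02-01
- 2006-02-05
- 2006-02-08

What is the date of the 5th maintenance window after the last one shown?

The gap pattern 4, 3, 4, 3, 4, 3 repeats every 2 events.
These are the Wednesdays and Sundays of each week.
The following Sunday is 2006-02-12.
The following Wednesday is 2006-02-15.
The following Sunday is 2006-02-19.
Next Wednesday: 2006-02-22.
The following Sunday is 2006-02-26.

2006-02-26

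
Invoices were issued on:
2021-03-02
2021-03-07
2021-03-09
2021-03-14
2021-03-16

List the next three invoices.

2021-03-21, 2021-03-23, 2021-03-28

The gap pattern 5, 2, 5, 2 repeats every 2 events.
These are the Tuesdays and Sundays of each week.
Next Sunday: 2021-03-21.
The following Tuesday is 2021-03-23.
The following Sunday is 2021-03-28.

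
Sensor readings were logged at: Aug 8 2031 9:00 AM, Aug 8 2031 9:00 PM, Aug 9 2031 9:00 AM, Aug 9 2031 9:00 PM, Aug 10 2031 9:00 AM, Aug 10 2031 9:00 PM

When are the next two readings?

Aug 11 2031 9:00 AM, Aug 11 2031 9:00 PM

The interval is a steady 12 hours (12, 12, 12, 12, 12).
Aug 10 2031 9:00 PM + 12 h = Aug 11 2031 9:00 AM.
Aug 11 2031 9:00 AM + 12 h = Aug 11 2031 9:00 PM.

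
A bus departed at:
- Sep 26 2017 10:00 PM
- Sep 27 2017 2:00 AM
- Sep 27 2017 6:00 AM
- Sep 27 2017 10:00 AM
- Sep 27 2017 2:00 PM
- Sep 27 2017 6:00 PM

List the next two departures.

The interval is a steady 4 hours (4, 4, 4, 4, 4).
Sep 27 2017 6:00 PM + 4 h = Sep 27 2017 10:00 PM.
Sep 27 2017 10:00 PM + 4 h = Sep 28 2017 2:00 AM.

Sep 27 2017 10:00 PM, Sep 28 2017 2:00 AM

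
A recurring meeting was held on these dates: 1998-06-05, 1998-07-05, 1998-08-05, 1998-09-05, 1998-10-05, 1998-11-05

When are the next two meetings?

1998-12-05, 1999-01-05

Each date is the 5th; the gaps (30, 31, 31, 30, 31) track the month lengths.
The rule is the 5th of each month.
Next: December 1998 → 1998-12-05.
January 1999: 1999-01-05.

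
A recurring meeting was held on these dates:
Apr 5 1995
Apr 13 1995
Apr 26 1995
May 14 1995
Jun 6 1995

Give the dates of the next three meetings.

Intervals are 8, 13, 18, 23 days — an arithmetic progression with common difference 5.
Next gap: 28 days. Jun 6 1995 + 28 days = Jul 4 1995.
Next gap: 33 days. Jul 4 1995 + 33 days = Aug 6 1995.
Next gap: 38 days. Aug 6 1995 + 38 days = Sep 13 1995.

Jul 4 1995, Aug 6 1995, Sep 13 1995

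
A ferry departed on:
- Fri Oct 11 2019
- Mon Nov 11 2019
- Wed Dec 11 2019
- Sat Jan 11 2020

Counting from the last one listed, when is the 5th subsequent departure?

Thu Jun 11 2020

The day-of-month is always 11 (31, 30, 31 days between events).
So this recurs on the 11th of each month.
February 2020: Tue Feb 11 2020.
March 2020: Wed Mar 11 2020.
April 2020: Sat Apr 11 2020.
May 2020: Mon May 11 2020.
June 2020: Thu Jun 11 2020.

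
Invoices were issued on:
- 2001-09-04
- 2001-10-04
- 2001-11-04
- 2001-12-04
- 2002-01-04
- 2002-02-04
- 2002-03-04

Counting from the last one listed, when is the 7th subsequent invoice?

Gaps: 30, 31, 30, 31, 31, 28 days — not constant. Every event is on the 4th of the month.
Pattern: the 4th of each month.
April 2002: 2002-04-04.
Next: May 2002 → 2002-05-04.
June 2002: 2002-06-04.
July 2002: 2002-07-04.
August 2002: 2002-08-04.
Next: September 2002 → 2002-09-04.
Next: October 2002 → 2002-10-04.

2002-10-04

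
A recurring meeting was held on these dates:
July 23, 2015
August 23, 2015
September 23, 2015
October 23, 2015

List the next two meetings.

November 23, 2015; December 23, 2015

Gaps: 31, 31, 30 days — not constant. Every event is on the 23rd of the month.
Pattern: the 23rd of each month.
Next: November 2015 → November 23, 2015.
December 2015: December 23, 2015.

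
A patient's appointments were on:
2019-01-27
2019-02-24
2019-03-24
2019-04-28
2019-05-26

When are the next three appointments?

2019-06-23, 2019-07-28, 2019-08-25

All dates are Sundays, 28, 28, 35, 28 days apart.
Specifically, the 4th Sunday of each month.
4th Sunday of June 2019: 2019-06-23.
4th Sunday of July 2019: 2019-07-28.
4th Sunday of August 2019: 2019-08-25.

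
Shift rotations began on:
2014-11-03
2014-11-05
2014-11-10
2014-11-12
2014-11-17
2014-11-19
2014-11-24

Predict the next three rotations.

The gap pattern 2, 5, 2, 5, 2, 5 repeats every 2 events.
These are the Mondays and Wednesdays of each week.
Next Wednesday: 2014-11-26.
Next Monday: 2014-12-01.
The following Wednesday is 2014-12-03.

2014-11-26, 2014-12-01, 2014-12-03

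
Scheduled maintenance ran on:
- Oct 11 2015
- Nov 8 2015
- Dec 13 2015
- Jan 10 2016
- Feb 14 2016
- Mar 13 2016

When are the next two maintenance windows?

All dates are Sundays, 28, 35, 28, 35, 28 days apart.
Specifically, the 2nd Sunday of each month.
April 2016 — 2nd Sunday is Apr 10 2016.
2nd Sunday of May 2016: May 8 2016.

Apr 10 2016, May 8 2016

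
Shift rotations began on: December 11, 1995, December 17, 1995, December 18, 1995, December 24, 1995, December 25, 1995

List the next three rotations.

December 31, 1995; January 1, 1996; January 7, 1996

The gap pattern 6, 1, 6, 1 repeats every 2 events.
These are the Mondays and Sundays of each week.
The following Sunday is December 31, 1995.
Next Monday: January 1, 1996.
The following Sunday is January 7, 1996.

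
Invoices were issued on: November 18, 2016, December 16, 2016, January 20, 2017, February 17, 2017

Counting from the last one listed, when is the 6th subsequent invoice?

These are Fridays at 28- or 35-day spacing (28, 35, 28).
The pattern: 3rd Friday of the month.
March 2017 — 3rd Friday is March 17, 2017.
3rd Friday of April 2017: April 21, 2017.
May 2017 — 3rd Friday is May 19, 2017.
3rd Friday of June 2017: June 16, 2017.
3rd Friday of July 2017: July 21, 2017.
August 2017 — 3rd Friday is August 18, 2017.

August 18, 2017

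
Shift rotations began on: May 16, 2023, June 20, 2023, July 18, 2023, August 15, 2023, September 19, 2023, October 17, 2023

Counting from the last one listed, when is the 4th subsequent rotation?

February 20, 2024

These are Tuesdays at 28- or 35-day spacing (35, 28, 28, 35, 28).
The pattern: 3rd Tuesday of the month.
November 2023 — 3rd Tuesday is November 21, 2023.
3rd Tuesday of December 2023: December 19, 2023.
January 2024 — 3rd Tuesday is January 16, 2024.
3rd Tuesday of February 2024: February 20, 2024.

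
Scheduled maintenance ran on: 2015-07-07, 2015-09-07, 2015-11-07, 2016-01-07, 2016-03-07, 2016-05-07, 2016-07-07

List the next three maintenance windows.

Gaps: 62, 61, 61, 60, 61, 61 days — not constant. Every event is on the 7th of the month.
Pattern: the 7th of every 2 months.
Next: September 2016 → 2016-09-07.
November 2016: 2016-11-07.
Next: January 2017 → 2017-01-07.

2016-09-07, 2016-11-07, 2017-01-07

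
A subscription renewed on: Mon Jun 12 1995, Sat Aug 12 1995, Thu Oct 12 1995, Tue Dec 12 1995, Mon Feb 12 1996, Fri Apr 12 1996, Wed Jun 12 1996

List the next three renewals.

Mon Aug 12 1996, Sat Oct 12 1996, Thu Dec 12 1996

Gaps: 61, 61, 61, 62, 60, 61 days — not constant. Every event is on the 12th of the month.
Pattern: the 12th of every 2 months.
August 1996: Mon Aug 12 1996.
Next: October 1996 → Sat Oct 12 1996.
Next: December 1996 → Thu Dec 12 1996.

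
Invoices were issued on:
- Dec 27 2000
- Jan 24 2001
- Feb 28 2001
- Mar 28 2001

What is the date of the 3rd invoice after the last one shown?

Jun 27 2001

All dates are Wednesdays, 28, 35, 28 days apart.
Specifically, the 4th Wednesday of each month.
4th Wednesday of April 2001: Apr 25 2001.
May 2001 — 4th Wednesday is May 23 2001.
4th Wednesday of June 2001: Jun 27 2001.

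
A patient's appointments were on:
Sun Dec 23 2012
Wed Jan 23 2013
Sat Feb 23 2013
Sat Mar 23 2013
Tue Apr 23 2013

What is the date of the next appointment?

Thu May 23 2013

The day-of-month is always 23 (31, 31, 28, 31 days between events).
So this recurs on the 23rd of each month.
Next: May 2013 → Thu May 23 2013.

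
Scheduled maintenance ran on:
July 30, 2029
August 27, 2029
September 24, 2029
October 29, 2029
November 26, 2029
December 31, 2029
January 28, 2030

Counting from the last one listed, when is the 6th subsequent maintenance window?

Every date is a Monday; gaps 28, 28, 35, 28, 35, 28 days.
Each is the last Monday of its month (at least one falls on the 29th or later, ruling out '4th Monday').
February 2030 ends with Monday February 25, 2030.
March 2030 ends with Monday March 25, 2030.
April 2030 ends with Monday April 29, 2030.
Last Monday of May 2030: May 27, 2030.
Last Monday of June 2030: June 24, 2030.
Last Monday of July 2030: July 29, 2030.

July 29, 2030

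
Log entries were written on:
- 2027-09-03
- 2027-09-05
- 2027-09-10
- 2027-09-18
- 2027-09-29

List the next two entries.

2027-10-13, 2027-10-30

Gaps: 2, 5, 8, 11 days — each gap is 3 larger than the previous one.
Next gap: 14 days. 2027-09-29 + 14 days = 2027-10-13.
Next gap: 17 days. 2027-10-13 + 17 days = 2027-10-30.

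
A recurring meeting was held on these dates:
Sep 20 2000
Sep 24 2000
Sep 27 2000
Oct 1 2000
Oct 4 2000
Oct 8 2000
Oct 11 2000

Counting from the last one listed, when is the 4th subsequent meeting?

Every event lands on a Wednesday or Sunday (gaps cycle 4, 3, 4, 3, 4, 3).
So the schedule is: every Wednesday and Sunday.
The following Sunday is Oct 15 2000.
Next Wednesday: Oct 18 2000.
Next Sunday: Oct 22 2000.
The following Wednesday is Oct 25 2000.

Oct 25 2000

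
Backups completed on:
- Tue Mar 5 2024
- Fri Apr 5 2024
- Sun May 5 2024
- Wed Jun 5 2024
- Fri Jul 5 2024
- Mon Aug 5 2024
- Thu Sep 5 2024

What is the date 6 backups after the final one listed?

The day-of-month is always 5 (31, 30, 31, 30, 31, 31 days between events).
So this recurs on the 5th of each month.
October 2024: Sat Oct 5 2024.
November 2024: Tue Nov 5 2024.
December 2024: Thu Dec 5 2024.
Next: January 2025 → Sun Jan 5 2025.
Next: February 2025 → Wed Feb 5 2025.
March 2025: Wed Mar 5 2025.

Wed Mar 5 2025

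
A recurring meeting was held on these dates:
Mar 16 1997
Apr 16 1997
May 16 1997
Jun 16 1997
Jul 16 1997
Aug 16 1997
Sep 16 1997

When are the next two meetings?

Each date is the 16th; the gaps (31, 30, 31, 30, 31, 31) track the month lengths.
The rule is the 16th of each month.
October 1997: Oct 16 1997.
November 1997: Nov 16 1997.

Oct 16 1997, Nov 16 1997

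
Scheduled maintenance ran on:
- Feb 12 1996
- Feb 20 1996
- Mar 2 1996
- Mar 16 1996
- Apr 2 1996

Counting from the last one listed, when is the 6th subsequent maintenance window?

Sep 14 1996

Intervals are 8, 11, 14, 17 days — an arithmetic progression with common difference 3.
Next gap: 20 days. Apr 2 1996 + 20 days = Apr 22 1996.
Next gap: 23 days. Apr 22 1996 + 23 days = May 15 1996.
Next gap: 26 days. May 15 1996 + 26 days = Jun 10 1996.
Next gap: 29 days. Jun 10 1996 + 29 days = Jul 9 1996.
Next gap: 32 days. Jul 9 1996 + 32 days = Aug 10 1996.
Next gap: 35 days. Aug 10 1996 + 35 days = Sep 14 1996.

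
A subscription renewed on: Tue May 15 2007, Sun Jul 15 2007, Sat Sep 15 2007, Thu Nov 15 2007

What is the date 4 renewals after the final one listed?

Tue Jul 15 2008

The day-of-month is always 15 (61, 62, 61 days between events).
So this recurs on the 15th of every 2 months.
Next: January 2008 → Tue Jan 15 2008.
March 2008: Sat Mar 15 2008.
May 2008: Thu May 15 2008.
Next: July 2008 → Tue Jul 15 2008.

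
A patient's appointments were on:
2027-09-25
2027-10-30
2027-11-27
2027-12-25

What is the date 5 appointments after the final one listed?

Every date is a Saturday; gaps 35, 28, 28 days.
Each is the last Saturday of its month (at least one falls on the 29th or later, ruling out '4th Saturday').
Last Saturday of January 2028: 2028-01-29.
Last Saturday of February 2028: 2028-02-26.
Last Saturday of March 2028: 2028-03-25.
April 2028 ends with Saturday 2028-04-29.
Last Saturday of May 2028: 2028-05-27.

2028-05-27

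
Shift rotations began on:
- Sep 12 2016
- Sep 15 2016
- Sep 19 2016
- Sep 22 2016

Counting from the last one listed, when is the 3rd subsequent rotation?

Oct 3 2016

Every event lands on a Monday or Thursday (gaps cycle 3, 4, 3).
So the schedule is: every Monday and Thursday.
Next Monday: Sep 26 2016.
Next Thursday: Sep 29 2016.
Next Monday: Oct 3 2016.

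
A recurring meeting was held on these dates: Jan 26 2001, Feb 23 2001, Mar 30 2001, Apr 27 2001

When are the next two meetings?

Every date is a Friday; gaps 28, 35, 28 days.
Each is the last Friday of its month (at least one falls on the 29th or later, ruling out '4th Friday').
May 2001 ends with Friday May 25 2001.
June 2001 ends with Friday Jun 29 2001.

May 25 2001, Jun 29 2001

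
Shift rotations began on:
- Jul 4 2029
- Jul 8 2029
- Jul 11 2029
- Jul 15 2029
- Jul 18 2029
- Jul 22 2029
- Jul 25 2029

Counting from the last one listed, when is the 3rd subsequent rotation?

The gap pattern 4, 3, 4, 3, 4, 3 repeats every 2 events.
These are the Wednesdays and Sundays of each week.
Next Sunday: Jul 29 2029.
Next Wednesday: Aug 1 2029.
Next Sunday: Aug 5 2029.

Aug 5 2029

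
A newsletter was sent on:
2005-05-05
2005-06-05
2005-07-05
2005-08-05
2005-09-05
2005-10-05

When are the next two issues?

Gaps: 31, 30, 31, 31, 30 days — not constant. Every event is on the 5th of the month.
Pattern: the 5th of each month.
Next: November 2005 → 2005-11-05.
Next: December 2005 → 2005-12-05.

2005-11-05, 2005-12-05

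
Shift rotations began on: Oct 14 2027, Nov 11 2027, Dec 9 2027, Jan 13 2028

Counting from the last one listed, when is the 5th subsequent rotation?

Gaps: 28, 28, 35 days — a mix of 28 and 35. Every date is a Thursday.
Each is the 2nd Thursday of its month.
2nd Thursday of February 2028: Feb 10 2028.
2nd Thursday of March 2028: Mar 9 2028.
April 2028 — 2nd Thursday is Apr 13 2028.
May 2028 — 2nd Thursday is May 11 2028.
June 2028 — 2nd Thursday is Jun 8 2028.

Jun 8 2028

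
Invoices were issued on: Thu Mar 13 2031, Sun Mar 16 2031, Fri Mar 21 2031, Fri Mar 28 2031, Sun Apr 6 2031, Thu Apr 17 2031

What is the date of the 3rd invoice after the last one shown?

The spacing grows by 2 each time: 3, 5, 7, 9, 11 days.
Next gap: 13 days. Thu Apr 17 2031 + 13 days = Wed Apr 30 2031.
Next gap: 15 days. Wed Apr 30 2031 + 15 days = Thu May 15 2031.
Next gap: 17 days. Thu May 15 2031 + 17 days = Sun Jun 1 2031.

Sun Jun 1 2031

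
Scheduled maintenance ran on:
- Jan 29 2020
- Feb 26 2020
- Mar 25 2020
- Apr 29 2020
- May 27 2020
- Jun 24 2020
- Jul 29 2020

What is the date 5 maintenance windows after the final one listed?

Dec 30 2020

These are Wednesdays with 28, 28, 35, 28, 28, 35-day gaps.
Each is the final Wednesday of its month — Jan 29 2020 is past the 28th, so '4th Wednesday' doesn't fit.
Last Wednesday of August 2020: Aug 26 2020.
September 2020 ends with Wednesday Sep 30 2020.
Last Wednesday of October 2020: Oct 28 2020.
November 2020 ends with Wednesday Nov 25 2020.
December 2020 ends with Wednesday Dec 30 2020.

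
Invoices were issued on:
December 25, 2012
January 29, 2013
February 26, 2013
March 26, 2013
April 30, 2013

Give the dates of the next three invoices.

May 28, 2013; June 25, 2013; July 30, 2013

These are Tuesdays with 35, 28, 28, 35-day gaps.
Each is the final Tuesday of its month — January 29, 2013 is past the 28th, so '4th Tuesday' doesn't fit.
May 2013 ends with Tuesday May 28, 2013.
June 2013 ends with Tuesday June 25, 2013.
Last Tuesday of July 2013: July 30, 2013.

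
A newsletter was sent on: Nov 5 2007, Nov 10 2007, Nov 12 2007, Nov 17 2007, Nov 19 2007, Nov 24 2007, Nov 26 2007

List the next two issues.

Dec 1 2007, Dec 3 2007

The gap pattern 5, 2, 5, 2, 5, 2 repeats every 2 events.
These are the Mondays and Saturdays of each week.
Next Saturday: Dec 1 2007.
Next Monday: Dec 3 2007.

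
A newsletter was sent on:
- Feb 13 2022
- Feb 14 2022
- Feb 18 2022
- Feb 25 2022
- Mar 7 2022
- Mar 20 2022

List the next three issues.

Apr 5 2022, Apr 24 2022, May 16 2022

Gaps: 1, 4, 7, 10, 13 days — each gap is 3 larger than the previous one.
Next gap: 16 days. Mar 20 2022 + 16 days = Apr 5 2022.
Next gap: 19 days. Apr 5 2022 + 19 days = Apr 24 2022.
Next gap: 22 days. Apr 24 2022 + 22 days = May 16 2022.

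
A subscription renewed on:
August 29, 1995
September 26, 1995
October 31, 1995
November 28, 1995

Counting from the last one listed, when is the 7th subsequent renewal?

These are Tuesdays with 28, 35, 28-day gaps.
Each is the final Tuesday of its month — August 29, 1995 is past the 28th, so '4th Tuesday' doesn't fit.
Last Tuesday of December 1995: December 26, 1995.
January 1996 ends with Tuesday January 30, 1996.
February 1996 ends with Tuesday February 27, 1996.
March 1996 ends with Tuesday March 26, 1996.
Last Tuesday of April 1996: April 30, 1996.
May 1996 ends with Tuesday May 28, 1996.
June 1996 ends with Tuesday June 25, 1996.

June 25, 1996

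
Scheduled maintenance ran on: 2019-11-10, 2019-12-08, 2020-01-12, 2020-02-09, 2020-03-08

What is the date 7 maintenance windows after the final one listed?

2020-10-11

These are Sundays at 28- or 35-day spacing (28, 35, 28, 28).
The pattern: 2nd Sunday of the month.
2nd Sunday of April 2020: 2020-04-12.
2nd Sunday of May 2020: 2020-05-10.
June 2020 — 2nd Sunday is 2020-06-14.
July 2020 — 2nd Sunday is 2020-07-12.
2nd Sunday of August 2020: 2020-08-09.
2nd Sunday of September 2020: 2020-09-13.
October 2020 — 2nd Sunday is 2020-10-11.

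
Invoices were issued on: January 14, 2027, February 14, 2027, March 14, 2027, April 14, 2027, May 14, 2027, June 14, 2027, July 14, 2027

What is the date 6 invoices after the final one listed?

Gaps: 31, 28, 31, 30, 31, 30 days — not constant. Every event is on the 14th of the month.
Pattern: the 14th of each month.
Next: August 2027 → August 14, 2027.
September 2027: September 14, 2027.
October 2027: October 14, 2027.
November 2027: November 14, 2027.
Next: December 2027 → December 14, 2027.
January 2028: January 14, 2028.

January 14, 2028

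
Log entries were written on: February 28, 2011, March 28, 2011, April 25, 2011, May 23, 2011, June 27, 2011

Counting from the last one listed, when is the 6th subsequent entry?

December 26, 2011

All dates are Mondays, 28, 28, 28, 35 days apart.
Specifically, the 4th Monday of each month.
July 2011 — 4th Monday is July 25, 2011.
August 2011 — 4th Monday is August 22, 2011.
September 2011 — 4th Monday is September 26, 2011.
4th Monday of October 2011: October 24, 2011.
4th Monday of November 2011: November 28, 2011.
December 2011 — 4th Monday is December 26, 2011.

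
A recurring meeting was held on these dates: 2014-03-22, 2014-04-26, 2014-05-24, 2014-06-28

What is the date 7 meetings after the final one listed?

2015-01-24

Gaps: 35, 28, 35 days — a mix of 28 and 35. Every date is a Saturday.
Each is the 4th Saturday of its month.
4th Saturday of July 2014: 2014-07-26.
4th Saturday of August 2014: 2014-08-23.
4th Saturday of September 2014: 2014-09-27.
4th Saturday of October 2014: 2014-10-25.
4th Saturday of November 2014: 2014-11-22.
4th Saturday of December 2014: 2014-12-27.
4th Saturday of January 2015: 2015-01-24.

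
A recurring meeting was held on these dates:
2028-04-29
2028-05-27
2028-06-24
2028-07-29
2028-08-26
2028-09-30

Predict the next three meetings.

These are Saturdays with 28, 28, 35, 28, 35-day gaps.
Each is the final Saturday of its month — 2028-04-29 is past the 28th, so '4th Saturday' doesn't fit.
October 2028 ends with Saturday 2028-10-28.
Last Saturday of November 2028: 2028-11-25.
Last Saturday of December 2028: 2028-12-30.

2028-10-28, 2028-11-25, 2028-12-30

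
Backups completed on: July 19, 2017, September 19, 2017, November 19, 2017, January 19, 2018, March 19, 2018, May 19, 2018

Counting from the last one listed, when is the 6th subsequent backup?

May 19, 2019

The day-of-month is always 19 (62, 61, 61, 59, 61 days between events).
So this recurs on the 19th of every 2 months.
July 2018: July 19, 2018.
Next: September 2018 → September 19, 2018.
November 2018: November 19, 2018.
January 2019: January 19, 2019.
Next: March 2019 → March 19, 2019.
Next: May 2019 → May 19, 2019.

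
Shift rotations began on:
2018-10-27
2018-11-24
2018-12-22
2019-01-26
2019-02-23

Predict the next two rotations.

2019-03-23, 2019-04-27

Gaps: 28, 28, 35, 28 days — a mix of 28 and 35. Every date is a Saturday.
Each is the 4th Saturday of its month.
4th Saturday of March 2019: 2019-03-23.
April 2019 — 4th Saturday is 2019-04-27.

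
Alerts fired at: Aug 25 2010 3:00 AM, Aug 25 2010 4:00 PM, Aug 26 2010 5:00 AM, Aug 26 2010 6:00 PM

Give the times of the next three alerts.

Aug 27 2010 7:00 AM, Aug 27 2010 8:00 PM, Aug 28 2010 9:00 AM

Gaps: 13, 13, 13 hours — each event is 13 hours after the previous one.
Aug 26 2010 6:00 PM + 13 h = Aug 27 2010 7:00 AM.
Aug 27 2010 7:00 AM + 13 h = Aug 27 2010 8:00 PM.
Aug 27 2010 8:00 PM + 13 h = Aug 28 2010 9:00 AM.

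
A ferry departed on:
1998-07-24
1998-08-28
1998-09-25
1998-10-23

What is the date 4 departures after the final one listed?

1999-02-26

These are Fridays at 28- or 35-day spacing (35, 28, 28).
The pattern: 4th Friday of the month.
4th Friday of November 1998: 1998-11-27.
December 1998 — 4th Friday is 1998-12-25.
January 1999 — 4th Friday is 1999-01-22.
February 1999 — 4th Friday is 1999-02-26.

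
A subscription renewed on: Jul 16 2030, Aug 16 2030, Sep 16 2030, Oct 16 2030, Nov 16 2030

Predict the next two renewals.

Dec 16 2030, Jan 16 2031

Gaps: 31, 31, 30, 31 days — not constant. Every event is on the 16th of the month.
Pattern: the 16th of each month.
Next: December 2030 → Dec 16 2030.
Next: January 2031 → Jan 16 2031.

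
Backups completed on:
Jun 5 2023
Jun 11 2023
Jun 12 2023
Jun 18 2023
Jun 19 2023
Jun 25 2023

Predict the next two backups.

Jun 26 2023, Jul 2 2023

Gaps: 6, 1, 6, 1, 6 days — not constant, but cyclic with period 2.
The events fall on every Monday and Sunday.
Next Monday: Jun 26 2023.
The following Sunday is Jul 2 2023.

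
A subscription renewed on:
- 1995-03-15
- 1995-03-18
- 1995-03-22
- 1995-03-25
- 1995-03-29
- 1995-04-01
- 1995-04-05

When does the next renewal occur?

The gap pattern 3, 4, 3, 4, 3, 4 repeats every 2 events.
These are the Wednesdays and Saturdays of each week.
The following Saturday is 1995-04-08.

1995-04-08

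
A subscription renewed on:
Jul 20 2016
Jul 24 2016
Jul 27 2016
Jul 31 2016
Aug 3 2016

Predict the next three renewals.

Aug 7 2016, Aug 10 2016, Aug 14 2016

Gaps: 4, 3, 4, 3 days — not constant, but cyclic with period 2.
The events fall on every Wednesday and Sunday.
Next Sunday: Aug 7 2016.
Next Wednesday: Aug 10 2016.
Next Sunday: Aug 14 2016.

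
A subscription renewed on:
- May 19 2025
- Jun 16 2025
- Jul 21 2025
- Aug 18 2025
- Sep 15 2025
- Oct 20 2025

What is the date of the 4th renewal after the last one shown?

All dates are Mondays, 28, 35, 28, 28, 35 days apart.
Specifically, the 3rd Monday of each month.
3rd Monday of November 2025: Nov 17 2025.
December 2025 — 3rd Monday is Dec 15 2025.
January 2026 — 3rd Monday is Jan 19 2026.
3rd Monday of February 2026: Feb 16 2026.

Feb 16 2026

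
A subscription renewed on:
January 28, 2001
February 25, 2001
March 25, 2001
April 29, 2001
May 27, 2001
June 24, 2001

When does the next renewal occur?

July 29, 2001

Every date is a Sunday; gaps 28, 28, 35, 28, 28 days.
Each is the last Sunday of its month (at least one falls on the 29th or later, ruling out '4th Sunday').
July 2001 ends with Sunday July 29, 2001.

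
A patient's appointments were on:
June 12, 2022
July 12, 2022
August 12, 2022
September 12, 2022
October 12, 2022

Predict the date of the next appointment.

November 12, 2022

The day-of-month is always 12 (30, 31, 31, 30 days between events).
So this recurs on the 12th of each month.
November 2022: November 12, 2022.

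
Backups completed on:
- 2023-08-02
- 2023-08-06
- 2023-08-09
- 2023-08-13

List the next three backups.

Gaps: 4, 3, 4 days — not constant, but cyclic with period 2.
The events fall on every Wednesday and Sunday.
The following Wednesday is 2023-08-16.
The following Sunday is 2023-08-20.
The following Wednesday is 2023-08-23.

2023-08-16, 2023-08-20, 2023-08-23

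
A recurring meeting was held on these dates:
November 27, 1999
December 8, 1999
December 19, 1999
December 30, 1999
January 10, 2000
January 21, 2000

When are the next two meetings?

Gaps between consecutive events: 11, 11, 11, 11, 11 days — a constant 11-day interval.
January 21, 2000 + 11 days = February 1, 2000.
February 1, 2000 + 11 days = February 12, 2000.

February 1, 2000; February 12, 2000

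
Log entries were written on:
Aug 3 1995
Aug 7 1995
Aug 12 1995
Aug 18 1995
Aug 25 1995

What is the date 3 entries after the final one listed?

Sep 21 1995

The spacing grows by 1 each time: 4, 5, 6, 7 days.
Next gap: 8 days. Aug 25 1995 + 8 days = Sep 2 1995.
Next gap: 9 days. Sep 2 1995 + 9 days = Sep 11 1995.
Next gap: 10 days. Sep 11 1995 + 10 days = Sep 21 1995.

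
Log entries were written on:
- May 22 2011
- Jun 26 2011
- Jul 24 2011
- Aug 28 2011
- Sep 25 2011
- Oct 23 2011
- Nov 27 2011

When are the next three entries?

These are Sundays at 28- or 35-day spacing (35, 28, 35, 28, 28, 35).
The pattern: 4th Sunday of the month.
4th Sunday of December 2011: Dec 25 2011.
January 2012 — 4th Sunday is Jan 22 2012.
February 2012 — 4th Sunday is Feb 26 2012.

Dec 25 2011, Jan 22 2012, Feb 26 2012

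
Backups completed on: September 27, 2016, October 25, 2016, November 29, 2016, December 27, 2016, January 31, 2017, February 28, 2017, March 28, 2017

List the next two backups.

April 25, 2017; May 30, 2017

These are Tuesdays with 28, 35, 28, 35, 28, 28-day gaps.
Each is the final Tuesday of its month — November 29, 2016 is past the 28th, so '4th Tuesday' doesn't fit.
Last Tuesday of April 2017: April 25, 2017.
May 2017 ends with Tuesday May 30, 2017.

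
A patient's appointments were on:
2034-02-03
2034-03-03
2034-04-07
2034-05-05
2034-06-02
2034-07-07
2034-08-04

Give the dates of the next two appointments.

2034-09-01, 2034-10-06

Gaps: 28, 35, 28, 28, 35, 28 days — a mix of 28 and 35. Every date is a Friday.
Each is the 1st Friday of its month.
1st Friday of September 2034: 2034-09-01.
October 2034 — 1st Friday is 2034-10-06.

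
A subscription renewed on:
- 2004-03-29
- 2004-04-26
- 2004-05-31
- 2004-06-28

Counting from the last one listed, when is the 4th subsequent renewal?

All Mondays; the gaps (28, 35, 28) vary with month length.
This is the last Monday of each month.
July 2004 ends with Monday 2004-07-26.
August 2004 ends with Monday 2004-08-30.
Last Monday of September 2004: 2004-09-27.
Last Monday of October 2004: 2004-10-25.

2004-10-25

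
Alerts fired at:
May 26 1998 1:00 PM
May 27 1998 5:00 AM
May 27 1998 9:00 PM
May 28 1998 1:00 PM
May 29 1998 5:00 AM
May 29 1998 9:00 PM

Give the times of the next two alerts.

Gaps: 16, 16, 16, 16, 16 hours — each event is 16 hours after the previous one.
May 29 1998 9:00 PM + 16 h = May 30 1998 1:00 PM.
May 30 1998 1:00 PM + 16 h = May 31 1998 5:00 AM.

May 30 1998 1:00 PM, May 31 1998 5:00 AM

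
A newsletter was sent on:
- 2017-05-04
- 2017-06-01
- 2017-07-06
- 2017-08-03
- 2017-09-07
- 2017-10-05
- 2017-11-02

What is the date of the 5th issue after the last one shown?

These are Thursdays at 28- or 35-day spacing (28, 35, 28, 35, 28, 28).
The pattern: 1st Thursday of the month.
1st Thursday of December 2017: 2017-12-07.
January 2018 — 1st Thursday is 2018-01-04.
February 2018 — 1st Thursday is 2018-02-01.
March 2018 — 1st Thursday is 2018-03-01.
1st Thursday of April 2018: 2018-04-05.

2018-04-05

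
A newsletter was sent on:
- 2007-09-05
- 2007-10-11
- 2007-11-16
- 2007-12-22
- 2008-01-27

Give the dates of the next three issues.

Gaps between consecutive events: 36, 36, 36, 36 days — a constant 36-day interval.
2008-01-27 + 36 days = 2008-03-03.
2008-03-03 + 36 days = 2008-04-08.
2008-04-08 + 36 days = 2008-05-14.

2008-03-03, 2008-04-08, 2008-05-14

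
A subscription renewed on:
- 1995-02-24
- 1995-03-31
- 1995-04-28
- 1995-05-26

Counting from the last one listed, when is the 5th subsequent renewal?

1995-10-27

These are Fridays with 35, 28, 28-day gaps.
Each is the final Friday of its month — 1995-03-31 is past the 28th, so '4th Friday' doesn't fit.
June 1995 ends with Friday 1995-06-30.
Last Friday of July 1995: 1995-07-28.
August 1995 ends with Friday 1995-08-25.
September 1995 ends with Friday 1995-09-29.
Last Friday of October 1995: 1995-10-27.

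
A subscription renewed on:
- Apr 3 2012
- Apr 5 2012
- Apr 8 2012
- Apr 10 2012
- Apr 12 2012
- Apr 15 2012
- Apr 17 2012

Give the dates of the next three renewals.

Apr 19 2012, Apr 22 2012, Apr 24 2012

Gaps: 2, 3, 2, 2, 3, 2 days — not constant, but cyclic with period 3.
The events fall on every Tuesday, Thursday and Sunday.
Next Thursday: Apr 19 2012.
The following Sunday is Apr 22 2012.
The following Tuesday is Apr 24 2012.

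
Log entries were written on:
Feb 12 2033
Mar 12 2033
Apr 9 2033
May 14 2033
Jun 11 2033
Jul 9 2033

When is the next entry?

Aug 13 2033

Gaps: 28, 28, 35, 28, 28 days — a mix of 28 and 35. Every date is a Saturday.
Each is the 2nd Saturday of its month.
August 2033 — 2nd Saturday is Aug 13 2033.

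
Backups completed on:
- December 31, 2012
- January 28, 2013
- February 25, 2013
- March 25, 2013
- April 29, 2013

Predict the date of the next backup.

These are Mondays with 28, 28, 28, 35-day gaps.
Each is the final Monday of its month — December 31, 2012 is past the 28th, so '4th Monday' doesn't fit.
May 2013 ends with Monday May 27, 2013.

May 27, 2013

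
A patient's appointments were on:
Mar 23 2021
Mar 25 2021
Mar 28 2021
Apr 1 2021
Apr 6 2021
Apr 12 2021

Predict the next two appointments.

Apr 19 2021, Apr 27 2021

Intervals are 2, 3, 4, 5, 6 days — an arithmetic progression with common difference 1.
Next gap: 7 days. Apr 12 2021 + 7 days = Apr 19 2021.
Next gap: 8 days. Apr 19 2021 + 8 days = Apr 27 2021.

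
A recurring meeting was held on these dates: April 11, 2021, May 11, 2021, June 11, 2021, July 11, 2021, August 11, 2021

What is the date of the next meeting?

September 11, 2021

Each date is the 11th; the gaps (30, 31, 30, 31) track the month lengths.
The rule is the 11th of each month.
Next: September 2021 → September 11, 2021.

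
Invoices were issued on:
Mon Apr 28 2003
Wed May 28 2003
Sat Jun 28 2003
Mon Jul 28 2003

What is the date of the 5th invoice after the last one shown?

Gaps: 30, 31, 30 days — not constant. Every event is on the 28th of the month.
Pattern: the 28th of each month.
August 2003: Thu Aug 28 2003.
Next: September 2003 → Sun Sep 28 2003.
October 2003: Tue Oct 28 2003.
Next: November 2003 → Fri Nov 28 2003.
Next: December 2003 → Sun Dec 28 2003.

Sun Dec 28 2003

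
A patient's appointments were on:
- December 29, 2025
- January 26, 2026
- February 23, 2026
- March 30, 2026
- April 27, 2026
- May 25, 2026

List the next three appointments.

June 29, 2026; July 27, 2026; August 31, 2026

All Mondays; the gaps (28, 28, 35, 28, 28) vary with month length.
This is the last Monday of each month.
Last Monday of June 2026: June 29, 2026.
July 2026 ends with Monday July 27, 2026.
Last Monday of August 2026: August 31, 2026.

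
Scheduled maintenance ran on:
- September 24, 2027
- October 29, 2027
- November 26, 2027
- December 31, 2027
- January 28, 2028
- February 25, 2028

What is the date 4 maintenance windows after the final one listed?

June 30, 2028

These are Fridays with 35, 28, 35, 28, 28-day gaps.
Each is the final Friday of its month — October 29, 2027 is past the 28th, so '4th Friday' doesn't fit.
Last Friday of March 2028: March 31, 2028.
April 2028 ends with Friday April 28, 2028.
May 2028 ends with Friday May 26, 2028.
Last Friday of June 2028: June 30, 2028.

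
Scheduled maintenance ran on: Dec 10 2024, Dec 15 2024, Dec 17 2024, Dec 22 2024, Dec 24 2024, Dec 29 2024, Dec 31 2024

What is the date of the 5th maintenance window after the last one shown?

Jan 19 2025

The gap pattern 5, 2, 5, 2, 5, 2 repeats every 2 events.
These are the Tuesdays and Sundays of each week.
Next Sunday: Jan 5 2025.
Next Tuesday: Jan 7 2025.
Next Sunday: Jan 12 2025.
The following Tuesday is Jan 14 2025.
Next Sunday: Jan 19 2025.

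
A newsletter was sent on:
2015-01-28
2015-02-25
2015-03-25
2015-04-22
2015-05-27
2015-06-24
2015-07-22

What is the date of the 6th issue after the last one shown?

2016-01-27

These are Wednesdays at 28- or 35-day spacing (28, 28, 28, 35, 28, 28).
The pattern: 4th Wednesday of the month.
August 2015 — 4th Wednesday is 2015-08-26.
4th Wednesday of September 2015: 2015-09-23.
4th Wednesday of October 2015: 2015-10-28.
November 2015 — 4th Wednesday is 2015-11-25.
4th Wednesday of December 2015: 2015-12-23.
4th Wednesday of January 2016: 2016-01-27.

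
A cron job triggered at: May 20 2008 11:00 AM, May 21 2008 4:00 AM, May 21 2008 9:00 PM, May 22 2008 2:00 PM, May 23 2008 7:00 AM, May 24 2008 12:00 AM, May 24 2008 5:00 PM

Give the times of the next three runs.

May 25 2008 10:00 AM, May 26 2008 3:00 AM, May 26 2008 8:00 PM

The interval is a steady 17 hours (17, 17, 17, 17, 17, 17).
May 24 2008 5:00 PM + 17 h = May 25 2008 10:00 AM.
May 25 2008 10:00 AM + 17 h = May 26 2008 3:00 AM.
May 26 2008 3:00 AM + 17 h = May 26 2008 8:00 PM.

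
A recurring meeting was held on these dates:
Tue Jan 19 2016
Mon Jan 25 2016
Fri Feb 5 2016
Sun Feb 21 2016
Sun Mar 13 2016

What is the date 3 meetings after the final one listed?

Tue Jun 14 2016

Gaps: 6, 11, 16, 21 days — each gap is 5 larger than the previous one.
Next gap: 26 days. Sun Mar 13 2016 + 26 days = Fri Apr 8 2016.
Next gap: 31 days. Fri Apr 8 2016 + 31 days = Mon May 9 2016.
Next gap: 36 days. Mon May 9 2016 + 36 days = Tue Jun 14 2016.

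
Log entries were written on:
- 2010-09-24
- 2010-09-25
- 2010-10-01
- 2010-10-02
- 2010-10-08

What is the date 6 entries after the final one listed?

The gap pattern 1, 6, 1, 6 repeats every 2 events.
These are the Fridays and Saturdays of each week.
Next Saturday: 2010-10-09.
The following Friday is 2010-10-15.
The following Saturday is 2010-10-16.
The following Friday is 2010-10-22.
Next Saturday: 2010-10-23.
The following Friday is 2010-10-29.

2010-10-29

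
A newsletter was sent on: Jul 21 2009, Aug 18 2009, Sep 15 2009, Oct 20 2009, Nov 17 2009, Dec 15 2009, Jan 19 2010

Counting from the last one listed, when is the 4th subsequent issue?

May 18 2010

All dates are Tuesdays, 28, 28, 35, 28, 28, 35 days apart.
Specifically, the 3rd Tuesday of each month.
February 2010 — 3rd Tuesday is Feb 16 2010.
March 2010 — 3rd Tuesday is Mar 16 2010.
3rd Tuesday of April 2010: Apr 20 2010.
May 2010 — 3rd Tuesday is May 18 2010.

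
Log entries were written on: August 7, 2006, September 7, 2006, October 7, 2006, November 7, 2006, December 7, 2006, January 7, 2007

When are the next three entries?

February 7, 2007; March 7, 2007; April 7, 2007

The day-of-month is always 7 (31, 30, 31, 30, 31 days between events).
So this recurs on the 7th of each month.
February 2007: February 7, 2007.
March 2007: March 7, 2007.
April 2007: April 7, 2007.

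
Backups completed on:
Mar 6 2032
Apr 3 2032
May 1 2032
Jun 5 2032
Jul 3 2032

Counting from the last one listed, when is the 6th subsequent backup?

Gaps: 28, 28, 35, 28 days — a mix of 28 and 35. Every date is a Saturday.
Each is the 1st Saturday of its month.
1st Saturday of August 2032: Aug 7 2032.
1st Saturday of September 2032: Sep 4 2032.
October 2032 — 1st Saturday is Oct 2 2032.
November 2032 — 1st Saturday is Nov 6 2032.
1st Saturday of December 2032: Dec 4 2032.
January 2033 — 1st Saturday is Jan 1 2033.

Jan 1 2033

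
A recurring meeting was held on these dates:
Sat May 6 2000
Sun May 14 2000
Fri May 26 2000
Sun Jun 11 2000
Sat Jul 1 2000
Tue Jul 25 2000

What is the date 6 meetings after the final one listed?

Sat Mar 10 2001

The spacing grows by 4 each time: 8, 12, 16, 20, 24 days.
Next gap: 28 days. Tue Jul 25 2000 + 28 days = Tue Aug 22 2000.
Next gap: 32 days. Tue Aug 22 2000 + 32 days = Sat Sep 23 2000.
Next gap: 36 days. Sat Sep 23 2000 + 36 days = Sun Oct 29 2000.
Next gap: 40 days. Sun Oct 29 2000 + 40 days = Fri Dec 8 2000.
Next gap: 44 days. Fri Dec 8 2000 + 44 days = Sun Jan 21 2001.
Next gap: 48 days. Sun Jan 21 2001 + 48 days = Sat Mar 10 2001.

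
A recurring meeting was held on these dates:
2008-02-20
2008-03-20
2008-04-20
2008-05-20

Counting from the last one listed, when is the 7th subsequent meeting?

2008-12-20

Each date is the 20th; the gaps (29, 31, 30) track the month lengths.
The rule is the 20th of each month.
Next: June 2008 → 2008-06-20.
July 2008: 2008-07-20.
August 2008: 2008-08-20.
September 2008: 2008-09-20.
Next: October 2008 → 2008-10-20.
November 2008: 2008-11-20.
December 2008: 2008-12-20.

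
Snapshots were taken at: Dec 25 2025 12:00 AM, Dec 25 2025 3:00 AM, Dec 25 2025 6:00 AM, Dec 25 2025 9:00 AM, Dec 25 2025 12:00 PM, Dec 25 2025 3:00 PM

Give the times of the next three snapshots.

Dec 25 2025 6:00 PM, Dec 25 2025 9:00 PM, Dec 26 2025 12:00 AM

Gaps: 3, 3, 3, 3, 3 hours — each event is 3 hours after the previous one.
Dec 25 2025 3:00 PM + 3 h = Dec 25 2025 6:00 PM.
Dec 25 2025 6:00 PM + 3 h = Dec 25 2025 9:00 PM.
Dec 25 2025 9:00 PM + 3 h = Dec 26 2025 12:00 AM.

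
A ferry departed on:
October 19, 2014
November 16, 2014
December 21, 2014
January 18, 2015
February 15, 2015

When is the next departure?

All dates are Sundays, 28, 35, 28, 28 days apart.
Specifically, the 3rd Sunday of each month.
3rd Sunday of March 2015: March 15, 2015.

March 15, 2015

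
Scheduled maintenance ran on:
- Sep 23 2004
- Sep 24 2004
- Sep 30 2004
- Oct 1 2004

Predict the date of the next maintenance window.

Oct 7 2004

Every event lands on a Thursday or Friday (gaps cycle 1, 6, 1).
So the schedule is: every Thursday and Friday.
Next Thursday: Oct 7 2004.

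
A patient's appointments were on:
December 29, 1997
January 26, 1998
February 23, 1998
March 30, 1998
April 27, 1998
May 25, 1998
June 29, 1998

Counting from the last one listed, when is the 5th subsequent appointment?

All Mondays; the gaps (28, 28, 35, 28, 28, 35) vary with month length.
This is the last Monday of each month.
Last Monday of July 1998: July 27, 1998.
Last Monday of August 1998: August 31, 1998.
Last Monday of September 1998: September 28, 1998.
Last Monday of October 1998: October 26, 1998.
Last Monday of November 1998: November 30, 1998.

November 30, 1998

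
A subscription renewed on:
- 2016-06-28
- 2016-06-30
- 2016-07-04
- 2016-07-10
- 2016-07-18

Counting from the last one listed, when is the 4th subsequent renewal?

2016-09-08

The spacing grows by 2 each time: 2, 4, 6, 8 days.
Next gap: 10 days. 2016-07-18 + 10 days = 2016-07-28.
Next gap: 12 days. 2016-07-28 + 12 days = 2016-08-09.
Next gap: 14 days. 2016-08-09 + 14 days = 2016-08-23.
Next gap: 16 days. 2016-08-23 + 16 days = 2016-09-08.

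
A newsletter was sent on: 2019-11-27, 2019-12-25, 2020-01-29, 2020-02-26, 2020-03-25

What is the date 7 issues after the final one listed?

2020-10-28

Every date is a Wednesday; gaps 28, 35, 28, 28 days.
Each is the last Wednesday of its month (at least one falls on the 29th or later, ruling out '4th Wednesday').
Last Wednesday of April 2020: 2020-04-29.
May 2020 ends with Wednesday 2020-05-27.
June 2020 ends with Wednesday 2020-06-24.
Last Wednesday of July 2020: 2020-07-29.
Last Wednesday of August 2020: 2020-08-26.
Last Wednesday of September 2020: 2020-09-30.
October 2020 ends with Wednesday 2020-10-28.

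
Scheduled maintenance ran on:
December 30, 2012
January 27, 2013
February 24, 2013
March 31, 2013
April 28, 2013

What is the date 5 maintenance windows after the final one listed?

September 29, 2013

Every date is a Sunday; gaps 28, 28, 35, 28 days.
Each is the last Sunday of its month (at least one falls on the 29th or later, ruling out '4th Sunday').
May 2013 ends with Sunday May 26, 2013.
Last Sunday of June 2013: June 30, 2013.
July 2013 ends with Sunday July 28, 2013.
August 2013 ends with Sunday August 25, 2013.
Last Sunday of September 2013: September 29, 2013.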